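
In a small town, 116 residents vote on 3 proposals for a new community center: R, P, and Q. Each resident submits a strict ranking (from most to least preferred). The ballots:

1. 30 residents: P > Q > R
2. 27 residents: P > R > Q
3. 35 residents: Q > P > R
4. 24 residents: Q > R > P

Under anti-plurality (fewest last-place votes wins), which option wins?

P

Last-place votes: R 65, P 24, Q 27.
P is ranked last by the fewest voters, so P wins.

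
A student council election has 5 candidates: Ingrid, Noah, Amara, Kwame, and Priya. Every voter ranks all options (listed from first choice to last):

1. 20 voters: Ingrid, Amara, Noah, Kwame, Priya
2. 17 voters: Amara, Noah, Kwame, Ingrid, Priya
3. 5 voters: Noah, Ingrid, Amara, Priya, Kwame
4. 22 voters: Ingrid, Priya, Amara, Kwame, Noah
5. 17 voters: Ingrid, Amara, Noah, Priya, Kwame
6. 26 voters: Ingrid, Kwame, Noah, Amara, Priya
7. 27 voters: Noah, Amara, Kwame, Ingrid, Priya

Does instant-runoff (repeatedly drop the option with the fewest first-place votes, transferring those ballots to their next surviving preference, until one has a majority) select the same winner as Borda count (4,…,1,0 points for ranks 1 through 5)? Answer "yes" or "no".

Instant-runoff — R1 Ingrid 85, Noah 32, Amara 17, Kwame 0, Priya 0 (Ingrid winner). Winner: Ingrid.
Borda — scores: Ingrid 399, Noah 305, Amara 340, Kwame 208, Priya 88. Winner: Ingrid.
The two methods agree.

yes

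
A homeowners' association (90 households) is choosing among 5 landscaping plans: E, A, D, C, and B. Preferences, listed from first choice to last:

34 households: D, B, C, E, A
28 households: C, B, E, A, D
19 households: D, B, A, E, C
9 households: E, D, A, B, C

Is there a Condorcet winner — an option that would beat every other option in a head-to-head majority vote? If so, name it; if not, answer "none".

D vs E: 53–37 for D.
D vs A: 62–28 for D.
D vs C: 62–28 for D.
D vs B: 62–28 for D.
D beats every other option head-to-head.

D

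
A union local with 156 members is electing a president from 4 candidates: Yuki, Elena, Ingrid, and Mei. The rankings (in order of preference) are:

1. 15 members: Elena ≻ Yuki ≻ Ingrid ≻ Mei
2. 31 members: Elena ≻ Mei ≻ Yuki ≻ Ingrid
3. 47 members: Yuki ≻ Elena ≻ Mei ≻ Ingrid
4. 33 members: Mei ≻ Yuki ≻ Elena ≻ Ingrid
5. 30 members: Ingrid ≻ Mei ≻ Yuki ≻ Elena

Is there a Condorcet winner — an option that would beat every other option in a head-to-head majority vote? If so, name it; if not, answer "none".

Checking pairwise contests:
Mei beats Yuki 94–62.
Yuki beats Elena 110–46.
Yuki beats Ingrid 126–30.
Elena beats Mei 93–63.
Every option loses at least one head-to-head, so there is no Condorcet winner.

none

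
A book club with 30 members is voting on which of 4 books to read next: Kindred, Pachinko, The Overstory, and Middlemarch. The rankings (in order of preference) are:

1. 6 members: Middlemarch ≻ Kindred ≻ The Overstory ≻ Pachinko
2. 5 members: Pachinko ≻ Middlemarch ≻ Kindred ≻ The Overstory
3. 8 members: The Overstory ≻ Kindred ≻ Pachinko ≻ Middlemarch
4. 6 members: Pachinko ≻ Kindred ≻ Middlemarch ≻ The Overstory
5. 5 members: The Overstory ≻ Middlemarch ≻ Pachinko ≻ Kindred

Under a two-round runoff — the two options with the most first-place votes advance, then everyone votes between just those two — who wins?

The Overstory

Round 1 first-place votes: Kindred 0, Pachinko 11, The Overstory 13, Middlemarch 6.
The Overstory and Pachinko advance.
Runoff: The Overstory is preferred to Pachinko by 19 voters; Pachinko by 11.
The Overstory wins the runoff.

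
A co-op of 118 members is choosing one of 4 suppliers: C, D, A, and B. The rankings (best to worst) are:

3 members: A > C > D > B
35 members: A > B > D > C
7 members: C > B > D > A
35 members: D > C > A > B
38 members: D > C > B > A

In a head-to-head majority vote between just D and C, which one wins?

D

Voters preferring D to C: 108; preferring C to D: 10.
D wins the head-to-head.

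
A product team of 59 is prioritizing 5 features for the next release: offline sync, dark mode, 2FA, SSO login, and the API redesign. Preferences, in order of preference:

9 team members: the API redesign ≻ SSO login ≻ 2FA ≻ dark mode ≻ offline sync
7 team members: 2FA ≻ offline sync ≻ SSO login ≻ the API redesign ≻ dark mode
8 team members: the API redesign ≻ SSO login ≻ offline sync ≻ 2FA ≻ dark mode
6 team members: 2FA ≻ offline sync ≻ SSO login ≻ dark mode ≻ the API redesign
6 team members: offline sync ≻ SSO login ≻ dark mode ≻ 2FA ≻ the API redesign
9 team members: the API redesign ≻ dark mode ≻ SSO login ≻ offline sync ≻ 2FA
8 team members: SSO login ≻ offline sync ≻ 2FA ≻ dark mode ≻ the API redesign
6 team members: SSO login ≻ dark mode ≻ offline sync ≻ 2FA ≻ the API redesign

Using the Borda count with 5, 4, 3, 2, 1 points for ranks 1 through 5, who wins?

SSO login

offline sync: 9·1 + 7·4 + 8·3 + 6·4 + 6·5 + 9·2 + 8·4 + 6·3 = 183
dark mode: 9·2 + 7·1 + 8·1 + 6·2 + 6·3 + 9·4 + 8·2 + 6·4 = 139
2FA: 9·3 + 7·5 + 8·2 + 6·5 + 6·2 + 9·1 + 8·3 + 6·2 = 165
SSO login: 9·4 + 7·3 + 8·4 + 6·3 + 6·4 + 9·3 + 8·5 + 6·5 = 228
the API redesign: 9·5 + 7·2 + 8·5 + 6·1 + 6·1 + 9·5 + 8·1 + 6·1 = 170
SSO login has the highest Borda score (228).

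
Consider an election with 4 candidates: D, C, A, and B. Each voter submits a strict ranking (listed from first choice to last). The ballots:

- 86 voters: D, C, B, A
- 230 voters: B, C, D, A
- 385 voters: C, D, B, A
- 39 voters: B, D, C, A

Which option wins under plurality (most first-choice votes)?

First-place votes: D 86, C 385, A 0, B 269.
C has the most first-place votes.

C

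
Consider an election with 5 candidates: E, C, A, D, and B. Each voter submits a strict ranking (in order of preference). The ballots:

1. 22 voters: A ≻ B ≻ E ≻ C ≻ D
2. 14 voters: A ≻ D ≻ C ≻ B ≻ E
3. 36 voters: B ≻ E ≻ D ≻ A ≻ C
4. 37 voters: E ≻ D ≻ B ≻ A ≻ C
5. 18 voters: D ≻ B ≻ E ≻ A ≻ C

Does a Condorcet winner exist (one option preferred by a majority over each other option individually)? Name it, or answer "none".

Checking pairwise contests:
B beats E 90–37.
E beats C 113–14.
E beats A 91–36.
E beats D 95–32.
D beats B 69–58.
Every option loses at least one head-to-head, so there is no Condorcet winner.

none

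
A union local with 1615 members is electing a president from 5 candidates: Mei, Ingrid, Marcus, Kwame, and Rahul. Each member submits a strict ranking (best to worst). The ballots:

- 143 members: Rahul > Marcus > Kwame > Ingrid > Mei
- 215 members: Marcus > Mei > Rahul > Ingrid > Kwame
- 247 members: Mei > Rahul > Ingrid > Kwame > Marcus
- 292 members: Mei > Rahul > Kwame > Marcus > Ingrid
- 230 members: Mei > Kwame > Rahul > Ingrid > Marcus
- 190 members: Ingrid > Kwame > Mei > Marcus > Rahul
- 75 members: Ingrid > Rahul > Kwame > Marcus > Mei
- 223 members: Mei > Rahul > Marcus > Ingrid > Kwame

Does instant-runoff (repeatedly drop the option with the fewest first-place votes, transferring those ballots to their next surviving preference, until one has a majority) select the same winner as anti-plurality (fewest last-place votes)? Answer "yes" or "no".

Instant-runoff — R1 Mei 992, Ingrid 265, Marcus 215, Kwame 0, Rahul 143 (Mei winner). Winner: Mei.
Anti-plurality — last-place votes: Mei 218, Ingrid 292, Marcus 477, Kwame 438, Rahul 190. Winner: Rahul.
The two methods disagree.

no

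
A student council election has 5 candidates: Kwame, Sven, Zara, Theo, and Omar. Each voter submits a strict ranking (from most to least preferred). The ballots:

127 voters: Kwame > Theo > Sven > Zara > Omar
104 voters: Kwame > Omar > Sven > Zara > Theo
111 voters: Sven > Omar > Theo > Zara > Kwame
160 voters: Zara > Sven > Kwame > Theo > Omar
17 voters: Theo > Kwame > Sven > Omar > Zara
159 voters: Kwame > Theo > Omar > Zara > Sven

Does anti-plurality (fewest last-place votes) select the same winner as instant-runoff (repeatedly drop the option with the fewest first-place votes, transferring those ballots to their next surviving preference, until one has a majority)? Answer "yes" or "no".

no

Anti-plurality — last-place votes: Kwame 111, Sven 159, Zara 17, Theo 104, Omar 287. Winner: Zara.
Instant-runoff — R1 Kwame 390, Sven 111, Zara 160, Theo 17, Omar 0 (Kwame winner). Winner: Kwame.
The two methods disagree.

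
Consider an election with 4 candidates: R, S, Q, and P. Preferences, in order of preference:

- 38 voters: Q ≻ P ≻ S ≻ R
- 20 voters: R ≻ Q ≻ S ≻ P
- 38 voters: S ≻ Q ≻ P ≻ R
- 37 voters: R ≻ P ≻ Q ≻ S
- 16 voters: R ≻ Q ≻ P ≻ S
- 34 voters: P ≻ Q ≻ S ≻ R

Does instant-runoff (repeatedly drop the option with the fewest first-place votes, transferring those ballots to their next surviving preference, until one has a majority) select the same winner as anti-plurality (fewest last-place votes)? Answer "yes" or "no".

Instant-runoff — R1 R 73, S 38, Q 38, P 34 (P out); R2 R 73, S 38, Q 72 (S out); R3 R 73, Q 110 (Q winner). Winner: Q.
Anti-plurality — last-place votes: R 110, S 53, Q 0, P 20. Winner: Q.
The two methods agree.

yes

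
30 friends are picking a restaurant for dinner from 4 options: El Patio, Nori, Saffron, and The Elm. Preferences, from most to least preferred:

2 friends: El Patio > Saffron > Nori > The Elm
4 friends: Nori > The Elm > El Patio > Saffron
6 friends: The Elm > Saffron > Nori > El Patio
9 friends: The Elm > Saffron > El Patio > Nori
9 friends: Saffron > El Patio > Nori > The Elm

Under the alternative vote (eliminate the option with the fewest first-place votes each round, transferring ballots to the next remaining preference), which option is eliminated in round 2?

Round 1: El Patio 2, Nori 4, Saffron 9, The Elm 15. Eliminate El Patio.
Round 2: Nori 4, Saffron 11, The Elm 15. Eliminate Nori.

Nori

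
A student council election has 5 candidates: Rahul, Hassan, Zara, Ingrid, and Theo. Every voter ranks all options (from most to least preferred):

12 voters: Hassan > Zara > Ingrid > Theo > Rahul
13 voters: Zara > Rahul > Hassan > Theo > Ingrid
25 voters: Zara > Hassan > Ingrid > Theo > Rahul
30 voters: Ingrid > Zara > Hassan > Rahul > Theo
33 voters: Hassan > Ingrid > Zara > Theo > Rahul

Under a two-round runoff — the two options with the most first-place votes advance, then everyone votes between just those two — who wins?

Zara

Round 1 first-place votes: Rahul 0, Hassan 45, Zara 38, Ingrid 30, Theo 0.
Hassan and Zara advance.
Runoff: Hassan is preferred to Zara by 45 voters; Zara by 68.
Zara wins the runoff.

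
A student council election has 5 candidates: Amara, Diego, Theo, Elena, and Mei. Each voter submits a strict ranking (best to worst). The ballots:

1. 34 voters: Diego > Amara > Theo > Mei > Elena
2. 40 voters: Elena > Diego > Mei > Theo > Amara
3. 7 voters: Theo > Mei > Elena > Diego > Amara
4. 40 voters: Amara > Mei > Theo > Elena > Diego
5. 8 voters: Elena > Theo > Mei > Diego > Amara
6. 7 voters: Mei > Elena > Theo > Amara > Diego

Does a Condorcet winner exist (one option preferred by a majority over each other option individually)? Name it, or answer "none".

Checking pairwise contests:
Diego beats Amara 89–47.
Elena beats Diego 102–34.
Amara beats Theo 74–62.
Amara beats Elena 74–62.
Amara beats Mei 74–62.
Every option loses at least one head-to-head, so there is no Condorcet winner.

none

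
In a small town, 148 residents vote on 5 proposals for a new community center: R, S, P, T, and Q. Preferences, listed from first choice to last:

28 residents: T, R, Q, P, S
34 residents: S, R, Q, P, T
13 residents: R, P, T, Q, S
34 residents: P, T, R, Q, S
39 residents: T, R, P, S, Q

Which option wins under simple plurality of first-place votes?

First-place votes: R 13, S 34, P 34, T 67, Q 0.
T has the most first-place votes.

T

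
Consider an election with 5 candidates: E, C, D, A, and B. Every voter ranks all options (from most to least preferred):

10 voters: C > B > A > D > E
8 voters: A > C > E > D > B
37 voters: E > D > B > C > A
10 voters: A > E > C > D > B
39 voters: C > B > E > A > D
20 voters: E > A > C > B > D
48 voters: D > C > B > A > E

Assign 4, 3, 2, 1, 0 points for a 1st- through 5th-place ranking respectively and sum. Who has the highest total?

E: 10·0 + 8·2 + 37·4 + 10·3 + 39·2 + 20·4 + 48·0 = 352
C: 10·4 + 8·3 + 37·1 + 10·2 + 39·4 + 20·2 + 48·3 = 461
D: 10·1 + 8·1 + 37·3 + 10·1 + 39·0 + 20·0 + 48·4 = 331
A: 10·2 + 8·4 + 37·0 + 10·4 + 39·1 + 20·3 + 48·1 = 239
B: 10·3 + 8·0 + 37·2 + 10·0 + 39·3 + 20·1 + 48·2 = 337
C has the highest Borda score (461).

C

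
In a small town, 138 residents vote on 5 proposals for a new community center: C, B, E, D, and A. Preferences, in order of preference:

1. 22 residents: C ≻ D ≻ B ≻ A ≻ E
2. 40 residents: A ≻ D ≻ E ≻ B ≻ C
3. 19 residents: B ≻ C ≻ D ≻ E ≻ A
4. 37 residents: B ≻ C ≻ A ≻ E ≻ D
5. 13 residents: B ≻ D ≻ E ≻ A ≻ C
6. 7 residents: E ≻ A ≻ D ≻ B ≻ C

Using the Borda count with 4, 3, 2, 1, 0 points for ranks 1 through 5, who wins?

C: 22·4 + 40·0 + 19·3 + 37·3 + 13·0 + 7·0 = 256
B: 22·2 + 40·1 + 19·4 + 37·4 + 13·4 + 7·1 = 367
E: 22·0 + 40·2 + 19·1 + 37·1 + 13·2 + 7·4 = 190
D: 22·3 + 40·3 + 19·2 + 37·0 + 13·3 + 7·2 = 277
A: 22·1 + 40·4 + 19·0 + 37·2 + 13·1 + 7·3 = 290
B has the highest Borda score (367).

B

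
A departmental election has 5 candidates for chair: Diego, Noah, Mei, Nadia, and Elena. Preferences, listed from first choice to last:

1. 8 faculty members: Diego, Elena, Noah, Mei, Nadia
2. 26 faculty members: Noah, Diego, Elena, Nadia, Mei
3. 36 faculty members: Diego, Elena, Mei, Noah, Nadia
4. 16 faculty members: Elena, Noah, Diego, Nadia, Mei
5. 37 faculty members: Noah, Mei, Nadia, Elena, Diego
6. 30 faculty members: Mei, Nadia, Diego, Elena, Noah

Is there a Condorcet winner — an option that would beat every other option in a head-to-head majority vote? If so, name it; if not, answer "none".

Checking pairwise contests:
Noah beats Diego 79–74.
Elena beats Noah 90–63.
Diego beats Mei 86–67.
Diego beats Nadia 86–67.
Diego beats Elena 100–53.
Every option loses at least one head-to-head, so there is no Condorcet winner.

none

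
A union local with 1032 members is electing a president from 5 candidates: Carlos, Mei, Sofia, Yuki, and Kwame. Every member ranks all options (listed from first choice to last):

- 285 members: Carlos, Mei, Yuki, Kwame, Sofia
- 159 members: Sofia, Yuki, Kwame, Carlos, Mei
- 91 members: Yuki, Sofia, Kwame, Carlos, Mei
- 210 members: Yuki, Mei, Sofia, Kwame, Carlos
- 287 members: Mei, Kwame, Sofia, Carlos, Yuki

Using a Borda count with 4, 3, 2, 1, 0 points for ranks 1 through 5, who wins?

Carlos: 285·4 + 159·1 + 91·1 + 210·0 + 287·1 = 1677
Mei: 285·3 + 159·0 + 91·0 + 210·3 + 287·4 = 2633
Sofia: 285·0 + 159·4 + 91·3 + 210·2 + 287·2 = 1903
Yuki: 285·2 + 159·3 + 91·4 + 210·4 + 287·0 = 2251
Kwame: 285·1 + 159·2 + 91·2 + 210·1 + 287·3 = 1856
Mei has the highest Borda score (2633).

Mei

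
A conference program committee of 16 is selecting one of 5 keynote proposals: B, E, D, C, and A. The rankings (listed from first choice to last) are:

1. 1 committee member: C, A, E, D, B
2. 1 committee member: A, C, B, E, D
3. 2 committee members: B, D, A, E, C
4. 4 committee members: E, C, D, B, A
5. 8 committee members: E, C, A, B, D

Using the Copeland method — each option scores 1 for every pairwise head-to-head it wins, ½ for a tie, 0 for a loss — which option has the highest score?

B: beats D; loses to E, C, and A → score 1.
E: beats B, D, C, and A → score 4.
D: loses to B, E, C, and A → score 0.
C: beats B, D, and A; loses to E → score 3.
A: beats B and D; loses to E and C → score 2.
E has the best pairwise record.

E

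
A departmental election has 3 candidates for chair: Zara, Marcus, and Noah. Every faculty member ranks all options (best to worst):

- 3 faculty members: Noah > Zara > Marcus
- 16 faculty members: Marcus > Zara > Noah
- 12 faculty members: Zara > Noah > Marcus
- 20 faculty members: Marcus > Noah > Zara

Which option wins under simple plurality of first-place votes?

Marcus

First-place votes: Zara 12, Marcus 36, Noah 3.
Marcus has the most first-place votes.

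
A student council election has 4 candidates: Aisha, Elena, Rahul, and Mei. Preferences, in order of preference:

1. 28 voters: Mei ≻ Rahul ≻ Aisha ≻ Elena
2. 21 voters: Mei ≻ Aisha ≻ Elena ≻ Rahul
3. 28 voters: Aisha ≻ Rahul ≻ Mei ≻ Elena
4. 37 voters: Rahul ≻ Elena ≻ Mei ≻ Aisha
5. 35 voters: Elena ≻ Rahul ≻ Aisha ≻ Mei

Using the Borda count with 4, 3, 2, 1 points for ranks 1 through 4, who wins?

Rahul

Aisha: 28·2 + 21·3 + 28·4 + 37·1 + 35·2 = 338
Elena: 28·1 + 21·2 + 28·1 + 37·3 + 35·4 = 349
Rahul: 28·3 + 21·1 + 28·3 + 37·4 + 35·3 = 442
Mei: 28·4 + 21·4 + 28·2 + 37·2 + 35·1 = 361
Rahul has the highest Borda score (442).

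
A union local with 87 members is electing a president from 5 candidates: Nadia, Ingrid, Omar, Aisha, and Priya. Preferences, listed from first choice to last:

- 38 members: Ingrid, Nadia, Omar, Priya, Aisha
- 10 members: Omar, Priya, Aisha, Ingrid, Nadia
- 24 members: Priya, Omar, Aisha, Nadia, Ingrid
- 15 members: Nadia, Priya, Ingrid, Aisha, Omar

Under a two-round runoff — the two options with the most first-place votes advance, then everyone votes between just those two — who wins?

Priya

Round 1 first-place votes: Nadia 15, Ingrid 38, Omar 10, Aisha 0, Priya 24.
Ingrid and Priya advance.
Runoff: Ingrid is preferred to Priya by 38 voters; Priya by 49.
Priya wins the runoff.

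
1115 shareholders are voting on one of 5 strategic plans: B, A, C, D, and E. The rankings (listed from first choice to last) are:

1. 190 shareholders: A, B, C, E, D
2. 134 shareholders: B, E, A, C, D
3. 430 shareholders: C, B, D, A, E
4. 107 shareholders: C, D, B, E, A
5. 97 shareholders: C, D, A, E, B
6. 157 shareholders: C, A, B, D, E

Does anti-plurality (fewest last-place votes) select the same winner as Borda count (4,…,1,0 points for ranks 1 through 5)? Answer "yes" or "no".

Anti-plurality — last-place votes: B 97, A 107, C 0, D 324, E 587. Winner: C.
Borda — scores: B 2924, A 2123, C 3678, D 1629, E 796. Winner: C.
The two methods agree.

yes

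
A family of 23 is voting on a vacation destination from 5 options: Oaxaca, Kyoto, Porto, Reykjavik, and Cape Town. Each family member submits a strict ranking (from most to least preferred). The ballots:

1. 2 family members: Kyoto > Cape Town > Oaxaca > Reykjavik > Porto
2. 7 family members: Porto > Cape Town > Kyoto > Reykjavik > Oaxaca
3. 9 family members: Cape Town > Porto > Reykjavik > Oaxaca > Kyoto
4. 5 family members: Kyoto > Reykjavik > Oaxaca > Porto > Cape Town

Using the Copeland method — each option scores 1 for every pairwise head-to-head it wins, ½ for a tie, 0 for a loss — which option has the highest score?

Oaxaca: loses to Kyoto, Porto, Reykjavik, and Cape Town → score 0.
Kyoto: beats Oaxaca and Reykjavik; loses to Porto and Cape Town → score 2.
Porto: beats Oaxaca, Kyoto, Reykjavik, and Cape Town → score 4.
Reykjavik: beats Oaxaca; loses to Kyoto, Porto, and Cape Town → score 1.
Cape Town: beats Oaxaca, Kyoto, and Reykjavik; loses to Porto → score 3.
Porto has the best pairwise record.

Porto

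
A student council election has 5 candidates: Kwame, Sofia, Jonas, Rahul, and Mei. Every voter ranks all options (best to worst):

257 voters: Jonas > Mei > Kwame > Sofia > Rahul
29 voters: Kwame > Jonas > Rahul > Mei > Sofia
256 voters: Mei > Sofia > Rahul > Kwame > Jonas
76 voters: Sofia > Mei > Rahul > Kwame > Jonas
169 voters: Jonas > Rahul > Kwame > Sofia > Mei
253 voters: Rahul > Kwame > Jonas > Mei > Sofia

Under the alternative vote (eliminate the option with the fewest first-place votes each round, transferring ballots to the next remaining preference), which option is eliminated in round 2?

Sofia

Round 1: Kwame 29, Sofia 76, Jonas 426, Rahul 253, Mei 256. Eliminate Kwame.
Round 2: Sofia 76, Jonas 455, Rahul 253, Mei 256. Eliminate Sofia.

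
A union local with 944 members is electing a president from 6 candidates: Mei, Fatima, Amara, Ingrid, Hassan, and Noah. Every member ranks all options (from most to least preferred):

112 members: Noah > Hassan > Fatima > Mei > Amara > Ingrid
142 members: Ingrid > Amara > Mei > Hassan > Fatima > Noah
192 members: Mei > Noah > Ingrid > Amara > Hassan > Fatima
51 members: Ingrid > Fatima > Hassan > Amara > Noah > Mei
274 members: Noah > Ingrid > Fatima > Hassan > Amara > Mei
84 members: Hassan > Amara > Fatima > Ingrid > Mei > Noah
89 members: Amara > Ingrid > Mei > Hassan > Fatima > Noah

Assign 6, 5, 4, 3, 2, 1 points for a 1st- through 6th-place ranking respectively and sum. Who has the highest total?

Mei: 112·3 + 142·4 + 192·6 + 51·1 + 274·1 + 84·2 + 89·4 = 2905
Fatima: 112·4 + 142·2 + 192·1 + 51·5 + 274·4 + 84·4 + 89·2 = 2789
Amara: 112·2 + 142·5 + 192·3 + 51·3 + 274·2 + 84·5 + 89·6 = 3165
Ingrid: 112·1 + 142·6 + 192·4 + 51·6 + 274·5 + 84·3 + 89·5 = 4105
Hassan: 112·5 + 142·3 + 192·2 + 51·4 + 274·3 + 84·6 + 89·3 = 3167
Noah: 112·6 + 142·1 + 192·5 + 51·2 + 274·6 + 84·1 + 89·1 = 3693
Ingrid has the highest Borda score (4105).

Ingrid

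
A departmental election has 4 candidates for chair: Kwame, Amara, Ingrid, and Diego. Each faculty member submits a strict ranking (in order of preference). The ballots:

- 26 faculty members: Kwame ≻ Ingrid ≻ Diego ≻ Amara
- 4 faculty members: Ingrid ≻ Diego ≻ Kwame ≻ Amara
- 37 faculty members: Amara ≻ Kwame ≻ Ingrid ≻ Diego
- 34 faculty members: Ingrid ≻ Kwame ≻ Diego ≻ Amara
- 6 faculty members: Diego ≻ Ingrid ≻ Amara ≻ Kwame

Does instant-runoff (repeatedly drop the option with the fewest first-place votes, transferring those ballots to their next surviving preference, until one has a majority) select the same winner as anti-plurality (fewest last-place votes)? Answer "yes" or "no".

yes

Instant-runoff — R1 Kwame 26, Amara 37, Ingrid 38, Diego 6 (Diego out); R2 Kwame 26, Amara 37, Ingrid 44 (Kwame out); R3 Amara 37, Ingrid 70 (Ingrid winner). Winner: Ingrid.
Anti-plurality — last-place votes: Kwame 6, Amara 64, Ingrid 0, Diego 37. Winner: Ingrid.
The two methods agree.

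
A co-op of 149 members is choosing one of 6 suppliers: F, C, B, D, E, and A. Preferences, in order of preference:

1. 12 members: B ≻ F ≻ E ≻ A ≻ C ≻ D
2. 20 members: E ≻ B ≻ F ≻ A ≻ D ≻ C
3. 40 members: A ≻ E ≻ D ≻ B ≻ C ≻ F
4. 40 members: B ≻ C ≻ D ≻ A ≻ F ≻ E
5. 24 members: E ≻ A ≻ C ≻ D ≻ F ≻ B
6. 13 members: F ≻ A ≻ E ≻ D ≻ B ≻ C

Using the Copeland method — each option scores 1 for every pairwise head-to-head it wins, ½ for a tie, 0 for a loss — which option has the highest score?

F: loses to C, B, D, E, and A → score 0.
C: beats F and D; loses to B, E, and A → score 2.
B: beats F and C; loses to D, E, and A → score 2.
D: beats F and B; loses to C, E, and A → score 2.
E: beats F, C, B, and D; loses to A → score 4.
A: beats F, C, B, D, and E → score 5.
A has the best pairwise record.

A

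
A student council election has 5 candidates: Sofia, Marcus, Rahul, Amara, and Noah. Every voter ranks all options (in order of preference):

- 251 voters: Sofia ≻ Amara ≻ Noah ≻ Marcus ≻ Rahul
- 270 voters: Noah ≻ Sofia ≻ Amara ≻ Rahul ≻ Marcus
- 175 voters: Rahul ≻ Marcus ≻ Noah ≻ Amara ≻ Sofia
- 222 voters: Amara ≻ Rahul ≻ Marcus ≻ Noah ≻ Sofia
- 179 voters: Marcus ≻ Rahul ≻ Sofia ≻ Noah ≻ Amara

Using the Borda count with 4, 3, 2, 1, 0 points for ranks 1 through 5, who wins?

Amara

Sofia: 251·4 + 270·3 + 175·0 + 222·0 + 179·2 = 2172
Marcus: 251·1 + 270·0 + 175·3 + 222·2 + 179·4 = 1936
Rahul: 251·0 + 270·1 + 175·4 + 222·3 + 179·3 = 2173
Amara: 251·3 + 270·2 + 175·1 + 222·4 + 179·0 = 2356
Noah: 251·2 + 270·4 + 175·2 + 222·1 + 179·1 = 2333
Amara has the highest Borda score (2356).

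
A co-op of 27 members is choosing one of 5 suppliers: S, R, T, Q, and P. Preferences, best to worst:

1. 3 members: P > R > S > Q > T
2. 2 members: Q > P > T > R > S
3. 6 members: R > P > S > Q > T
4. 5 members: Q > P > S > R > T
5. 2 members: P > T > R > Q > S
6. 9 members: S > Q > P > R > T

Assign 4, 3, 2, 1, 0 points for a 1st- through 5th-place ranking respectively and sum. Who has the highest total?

S: 3·2 + 2·0 + 6·2 + 5·2 + 2·0 + 9·4 = 64
R: 3·3 + 2·1 + 6·4 + 5·1 + 2·2 + 9·1 = 53
T: 3·0 + 2·2 + 6·0 + 5·0 + 2·3 + 9·0 = 10
Q: 3·1 + 2·4 + 6·1 + 5·4 + 2·1 + 9·3 = 66
P: 3·4 + 2·3 + 6·3 + 5·3 + 2·4 + 9·2 = 77
P has the highest Borda score (77).

P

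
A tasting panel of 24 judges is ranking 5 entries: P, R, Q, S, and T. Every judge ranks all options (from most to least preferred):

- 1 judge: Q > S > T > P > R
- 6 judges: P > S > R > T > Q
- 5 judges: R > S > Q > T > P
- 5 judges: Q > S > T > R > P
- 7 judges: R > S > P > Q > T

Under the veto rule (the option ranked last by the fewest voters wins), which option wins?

Last-place votes: P 10, R 1, Q 6, S 0, T 7.
S is ranked last by the fewest voters, so S wins.

S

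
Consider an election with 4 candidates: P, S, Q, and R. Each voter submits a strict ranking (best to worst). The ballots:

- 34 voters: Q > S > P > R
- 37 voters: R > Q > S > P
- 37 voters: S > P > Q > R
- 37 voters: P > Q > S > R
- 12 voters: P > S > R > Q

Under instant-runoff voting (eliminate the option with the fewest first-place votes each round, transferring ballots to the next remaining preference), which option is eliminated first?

Q

Round 1: P 49, S 37, Q 34, R 37. Eliminate Q.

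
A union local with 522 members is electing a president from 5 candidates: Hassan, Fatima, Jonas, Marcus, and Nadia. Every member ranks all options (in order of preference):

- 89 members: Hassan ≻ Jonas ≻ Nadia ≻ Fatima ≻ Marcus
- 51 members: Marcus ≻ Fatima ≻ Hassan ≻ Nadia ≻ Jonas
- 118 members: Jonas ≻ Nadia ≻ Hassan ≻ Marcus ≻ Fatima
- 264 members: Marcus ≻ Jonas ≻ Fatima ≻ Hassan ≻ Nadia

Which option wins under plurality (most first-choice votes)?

First-place votes: Hassan 89, Fatima 0, Jonas 118, Marcus 315, Nadia 0.
Marcus has the most first-place votes.

Marcus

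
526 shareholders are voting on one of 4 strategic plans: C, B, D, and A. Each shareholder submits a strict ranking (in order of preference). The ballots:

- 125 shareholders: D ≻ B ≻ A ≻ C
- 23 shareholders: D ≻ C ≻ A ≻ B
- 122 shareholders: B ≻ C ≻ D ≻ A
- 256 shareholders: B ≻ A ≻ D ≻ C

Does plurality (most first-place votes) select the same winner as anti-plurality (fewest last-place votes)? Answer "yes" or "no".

no

Plurality — first-place votes: C 0, B 378, D 148, A 0. Winner: B.
Anti-plurality — last-place votes: C 381, B 23, D 0, A 122. Winner: D.
The two methods disagree.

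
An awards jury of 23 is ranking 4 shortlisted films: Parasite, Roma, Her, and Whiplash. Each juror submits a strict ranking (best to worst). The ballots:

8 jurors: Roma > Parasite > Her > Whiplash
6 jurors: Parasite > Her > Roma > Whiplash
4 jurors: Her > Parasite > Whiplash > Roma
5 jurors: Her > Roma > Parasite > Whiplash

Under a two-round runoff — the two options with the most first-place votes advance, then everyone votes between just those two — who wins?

Round 1 first-place votes: Parasite 6, Roma 8, Her 9, Whiplash 0.
Her and Roma advance.
Runoff: Her is preferred to Roma by 15 voters; Roma by 8.
Her wins the runoff.

Her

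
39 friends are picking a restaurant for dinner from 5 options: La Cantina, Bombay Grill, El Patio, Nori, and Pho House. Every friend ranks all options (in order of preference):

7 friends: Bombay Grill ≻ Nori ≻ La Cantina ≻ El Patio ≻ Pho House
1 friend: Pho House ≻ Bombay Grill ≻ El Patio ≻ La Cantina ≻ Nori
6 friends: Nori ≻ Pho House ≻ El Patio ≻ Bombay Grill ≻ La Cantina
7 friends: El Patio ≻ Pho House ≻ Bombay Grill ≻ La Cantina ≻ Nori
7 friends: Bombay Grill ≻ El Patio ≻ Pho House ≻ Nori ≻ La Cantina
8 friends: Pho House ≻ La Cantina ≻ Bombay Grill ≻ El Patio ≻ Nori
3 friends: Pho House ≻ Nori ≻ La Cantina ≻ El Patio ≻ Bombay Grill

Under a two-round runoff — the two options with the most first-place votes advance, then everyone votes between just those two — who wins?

Round 1 first-place votes: La Cantina 0, Bombay Grill 14, El Patio 7, Nori 6, Pho House 12.
Bombay Grill and Pho House advance.
Runoff: Bombay Grill is preferred to Pho House by 14 voters; Pho House by 25.
Pho House wins the runoff.

Pho House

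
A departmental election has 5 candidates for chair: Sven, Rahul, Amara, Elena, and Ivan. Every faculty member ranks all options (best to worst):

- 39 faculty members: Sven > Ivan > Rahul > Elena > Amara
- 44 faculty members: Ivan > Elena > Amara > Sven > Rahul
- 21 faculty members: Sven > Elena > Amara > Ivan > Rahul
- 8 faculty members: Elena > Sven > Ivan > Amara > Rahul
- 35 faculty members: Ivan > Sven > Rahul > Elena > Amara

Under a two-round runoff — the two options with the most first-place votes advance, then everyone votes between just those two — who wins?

Ivan

Round 1 first-place votes: Sven 60, Rahul 0, Amara 0, Elena 8, Ivan 79.
Ivan and Sven advance.
Runoff: Ivan is preferred to Sven by 79 voters; Sven by 68.
Ivan wins the runoff.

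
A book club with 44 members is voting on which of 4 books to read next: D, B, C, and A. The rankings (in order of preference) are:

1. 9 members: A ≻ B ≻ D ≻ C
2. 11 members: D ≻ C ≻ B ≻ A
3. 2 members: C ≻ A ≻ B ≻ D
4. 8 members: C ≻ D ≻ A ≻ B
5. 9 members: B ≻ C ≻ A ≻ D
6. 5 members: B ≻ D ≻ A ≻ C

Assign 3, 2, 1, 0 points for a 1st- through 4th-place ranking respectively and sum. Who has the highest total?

D: 9·1 + 11·3 + 2·0 + 8·2 + 9·0 + 5·2 = 68
B: 9·2 + 11·1 + 2·1 + 8·0 + 9·3 + 5·3 = 73
C: 9·0 + 11·2 + 2·3 + 8·3 + 9·2 + 5·0 = 70
A: 9·3 + 11·0 + 2·2 + 8·1 + 9·1 + 5·1 = 53
B has the highest Borda score (73).

B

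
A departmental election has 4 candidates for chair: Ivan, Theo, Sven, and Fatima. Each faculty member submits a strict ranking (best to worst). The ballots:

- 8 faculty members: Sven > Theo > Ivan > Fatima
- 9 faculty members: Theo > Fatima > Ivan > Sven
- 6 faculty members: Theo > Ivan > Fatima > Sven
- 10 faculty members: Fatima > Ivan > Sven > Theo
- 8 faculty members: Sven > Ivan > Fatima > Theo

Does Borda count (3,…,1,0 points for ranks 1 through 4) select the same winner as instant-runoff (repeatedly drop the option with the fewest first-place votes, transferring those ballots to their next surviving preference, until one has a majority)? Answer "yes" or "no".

no

Borda — scores: Ivan 65, Theo 61, Sven 58, Fatima 62. Winner: Ivan.
Instant-runoff — R1 Ivan 0, Theo 15, Sven 16, Fatima 10 (Ivan out); R2 Theo 15, Sven 16, Fatima 10 (Fatima out); R3 Theo 15, Sven 26 (Sven winner). Winner: Sven.
The two methods disagree.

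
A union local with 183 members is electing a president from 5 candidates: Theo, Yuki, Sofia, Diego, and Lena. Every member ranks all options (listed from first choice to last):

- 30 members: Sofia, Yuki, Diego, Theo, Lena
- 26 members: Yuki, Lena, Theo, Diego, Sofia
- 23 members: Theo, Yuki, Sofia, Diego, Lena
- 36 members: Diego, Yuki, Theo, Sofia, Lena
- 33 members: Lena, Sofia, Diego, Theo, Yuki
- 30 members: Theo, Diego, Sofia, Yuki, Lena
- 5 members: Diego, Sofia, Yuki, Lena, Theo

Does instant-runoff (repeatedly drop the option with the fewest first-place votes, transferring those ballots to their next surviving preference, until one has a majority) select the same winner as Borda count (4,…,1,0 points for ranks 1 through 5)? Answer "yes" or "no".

Instant-runoff — R1 Theo 53, Yuki 26, Sofia 30, Diego 41, Lena 33 (Yuki out); R2 Theo 53, Sofia 30, Diego 41, Lena 59 (Sofia out); R3 Theo 53, Diego 71, Lena 59 (Theo out); R4 Diego 124, Lena 59 (Diego winner). Winner: Diego.
Borda — scores: Theo 399, Yuki 411, Sofia 376, Diego 429, Lena 215. Winner: Diego.
The two methods agree.

yes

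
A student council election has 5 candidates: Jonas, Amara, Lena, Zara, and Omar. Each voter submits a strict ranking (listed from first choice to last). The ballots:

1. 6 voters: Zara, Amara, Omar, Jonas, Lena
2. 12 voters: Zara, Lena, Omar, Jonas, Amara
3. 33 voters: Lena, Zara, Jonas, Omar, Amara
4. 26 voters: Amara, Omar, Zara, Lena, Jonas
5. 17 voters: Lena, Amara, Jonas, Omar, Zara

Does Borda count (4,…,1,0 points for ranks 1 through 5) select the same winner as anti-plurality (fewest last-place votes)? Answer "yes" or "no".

Borda — scores: Jonas 118, Amara 173, Lena 262, Zara 223, Omar 164. Winner: Lena.
Anti-plurality — last-place votes: Jonas 26, Amara 45, Lena 6, Zara 17, Omar 0. Winner: Omar.
The two methods disagree.

no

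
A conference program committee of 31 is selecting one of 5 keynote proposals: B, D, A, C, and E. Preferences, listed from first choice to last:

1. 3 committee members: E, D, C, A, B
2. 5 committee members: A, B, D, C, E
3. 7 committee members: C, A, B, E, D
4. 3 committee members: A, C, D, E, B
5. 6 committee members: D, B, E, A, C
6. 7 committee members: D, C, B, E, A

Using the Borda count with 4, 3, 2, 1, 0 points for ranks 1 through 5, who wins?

D

B: 3·0 + 5·3 + 7·2 + 3·0 + 6·3 + 7·2 = 61
D: 3·3 + 5·2 + 7·0 + 3·2 + 6·4 + 7·4 = 77
A: 3·1 + 5·4 + 7·3 + 3·4 + 6·1 + 7·0 = 62
C: 3·2 + 5·1 + 7·4 + 3·3 + 6·0 + 7·3 = 69
E: 3·4 + 5·0 + 7·1 + 3·1 + 6·2 + 7·1 = 41
D has the highest Borda score (77).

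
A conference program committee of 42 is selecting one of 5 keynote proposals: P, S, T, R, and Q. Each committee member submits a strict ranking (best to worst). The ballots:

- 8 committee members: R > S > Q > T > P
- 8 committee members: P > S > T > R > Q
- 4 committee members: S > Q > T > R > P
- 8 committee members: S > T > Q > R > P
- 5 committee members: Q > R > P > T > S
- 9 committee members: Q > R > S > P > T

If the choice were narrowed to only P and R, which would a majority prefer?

R

Voters preferring P to R: 8; preferring R to P: 34.
R wins the head-to-head.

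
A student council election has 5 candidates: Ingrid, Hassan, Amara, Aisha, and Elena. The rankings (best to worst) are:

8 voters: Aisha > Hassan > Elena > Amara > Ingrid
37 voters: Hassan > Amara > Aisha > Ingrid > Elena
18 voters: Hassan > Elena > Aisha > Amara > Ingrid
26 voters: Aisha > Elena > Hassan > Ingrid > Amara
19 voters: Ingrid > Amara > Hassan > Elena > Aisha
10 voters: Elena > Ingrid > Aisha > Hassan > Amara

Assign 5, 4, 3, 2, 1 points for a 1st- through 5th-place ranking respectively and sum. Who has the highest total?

Ingrid: 8·1 + 37·2 + 18·1 + 26·2 + 19·5 + 10·4 = 287
Hassan: 8·4 + 37·5 + 18·5 + 26·3 + 19·3 + 10·2 = 462
Amara: 8·2 + 37·4 + 18·2 + 26·1 + 19·4 + 10·1 = 312
Aisha: 8·5 + 37·3 + 18·3 + 26·5 + 19·1 + 10·3 = 384
Elena: 8·3 + 37·1 + 18·4 + 26·4 + 19·2 + 10·5 = 325
Hassan has the highest Borda score (462).

Hassan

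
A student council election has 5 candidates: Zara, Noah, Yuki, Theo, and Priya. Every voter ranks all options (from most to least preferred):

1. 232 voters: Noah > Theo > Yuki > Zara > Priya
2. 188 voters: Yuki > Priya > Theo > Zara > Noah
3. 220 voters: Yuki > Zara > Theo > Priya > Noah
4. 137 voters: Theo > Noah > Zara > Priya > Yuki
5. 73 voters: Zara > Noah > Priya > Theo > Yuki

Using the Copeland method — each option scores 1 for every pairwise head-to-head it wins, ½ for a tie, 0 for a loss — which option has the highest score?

Zara: beats Noah and Priya; loses to Yuki and Theo → score 2.
Noah: beats Yuki and Priya; loses to Zara and Theo → score 2.
Yuki: beats Zara and Priya; loses to Noah and Theo → score 2.
Theo: beats Zara, Noah, Yuki, and Priya → score 4.
Priya: loses to Zara, Noah, Yuki, and Theo → score 0.
Theo has the best pairwise record.

Theo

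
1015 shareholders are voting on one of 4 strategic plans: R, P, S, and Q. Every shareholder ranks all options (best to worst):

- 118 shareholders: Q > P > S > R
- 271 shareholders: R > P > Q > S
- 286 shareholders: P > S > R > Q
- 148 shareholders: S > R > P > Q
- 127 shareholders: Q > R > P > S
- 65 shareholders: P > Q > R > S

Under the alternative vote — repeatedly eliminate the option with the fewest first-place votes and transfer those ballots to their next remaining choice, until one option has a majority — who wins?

Round 1: R 271, P 351, S 148, Q 245. Eliminate S.
Round 2: R 419, P 351, Q 245. Eliminate Q.
Round 3: R 546, P 469. R has a majority.

R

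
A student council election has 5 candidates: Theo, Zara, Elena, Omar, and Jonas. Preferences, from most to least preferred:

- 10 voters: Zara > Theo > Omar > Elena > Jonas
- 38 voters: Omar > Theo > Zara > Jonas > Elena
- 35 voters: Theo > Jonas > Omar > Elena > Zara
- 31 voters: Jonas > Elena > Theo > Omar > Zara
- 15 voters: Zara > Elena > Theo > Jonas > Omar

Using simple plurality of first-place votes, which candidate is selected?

First-place votes: Theo 35, Zara 25, Elena 0, Omar 38, Jonas 31.
Omar has the most first-place votes.

Omar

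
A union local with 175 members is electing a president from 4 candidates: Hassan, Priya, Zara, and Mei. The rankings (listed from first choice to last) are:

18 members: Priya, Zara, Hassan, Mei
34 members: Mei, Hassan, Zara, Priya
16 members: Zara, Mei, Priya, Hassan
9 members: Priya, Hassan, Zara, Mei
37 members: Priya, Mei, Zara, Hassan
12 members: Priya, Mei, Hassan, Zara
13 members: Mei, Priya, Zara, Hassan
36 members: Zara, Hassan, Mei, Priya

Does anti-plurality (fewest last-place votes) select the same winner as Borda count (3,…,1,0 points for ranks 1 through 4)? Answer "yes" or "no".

Anti-plurality — last-place votes: Hassan 66, Priya 70, Zara 12, Mei 27. Winner: Zara.
Borda — scores: Hassan 188, Priya 270, Zara 285, Mei 307. Winner: Mei.
The two methods disagree.

no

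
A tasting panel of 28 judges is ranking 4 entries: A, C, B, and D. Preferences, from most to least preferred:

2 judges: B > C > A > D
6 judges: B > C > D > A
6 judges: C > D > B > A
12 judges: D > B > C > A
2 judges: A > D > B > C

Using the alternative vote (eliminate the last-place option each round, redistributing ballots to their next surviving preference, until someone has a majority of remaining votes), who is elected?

Round 1: A 2, C 6, B 8, D 12. Eliminate A.
Round 2: C 6, B 8, D 14. Eliminate C.
Round 3: B 8, D 20. D has a majority.

D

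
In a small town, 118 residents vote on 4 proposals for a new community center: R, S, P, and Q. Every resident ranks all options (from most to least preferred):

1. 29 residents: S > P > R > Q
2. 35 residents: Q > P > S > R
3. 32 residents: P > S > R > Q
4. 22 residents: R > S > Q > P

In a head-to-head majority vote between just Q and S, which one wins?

Voters preferring Q to S: 35; preferring S to Q: 83.
S wins the head-to-head.

S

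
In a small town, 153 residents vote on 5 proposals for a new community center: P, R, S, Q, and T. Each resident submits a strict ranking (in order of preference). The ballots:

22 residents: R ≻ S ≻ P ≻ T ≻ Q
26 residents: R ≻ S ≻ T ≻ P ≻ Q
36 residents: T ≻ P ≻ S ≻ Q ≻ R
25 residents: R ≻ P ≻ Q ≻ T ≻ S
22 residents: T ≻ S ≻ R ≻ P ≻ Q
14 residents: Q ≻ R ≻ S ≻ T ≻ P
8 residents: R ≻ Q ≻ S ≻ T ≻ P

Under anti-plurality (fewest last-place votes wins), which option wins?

Last-place votes: P 22, R 36, S 25, Q 70, T 0.
T is ranked last by the fewest voters, so T wins.

T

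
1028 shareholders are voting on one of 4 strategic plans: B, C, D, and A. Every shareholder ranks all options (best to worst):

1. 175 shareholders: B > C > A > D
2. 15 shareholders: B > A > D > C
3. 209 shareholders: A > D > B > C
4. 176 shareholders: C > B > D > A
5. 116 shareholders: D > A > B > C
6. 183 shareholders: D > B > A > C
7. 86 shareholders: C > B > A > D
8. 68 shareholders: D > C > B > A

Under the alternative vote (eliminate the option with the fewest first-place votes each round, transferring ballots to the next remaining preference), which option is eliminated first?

Round 1: B 190, C 262, D 367, A 209. Eliminate B.

B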